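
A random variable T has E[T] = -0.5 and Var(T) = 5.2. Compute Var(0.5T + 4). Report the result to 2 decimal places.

1.30

Var(0.5T + 4) = (0.5)²·Var(T) = 0.25·5.2 = 1.3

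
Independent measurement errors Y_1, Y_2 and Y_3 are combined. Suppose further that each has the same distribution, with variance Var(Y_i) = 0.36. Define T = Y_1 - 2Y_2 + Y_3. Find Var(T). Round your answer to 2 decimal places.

2.16

By independence, Var(T) = (1)²Var(Y_1) + (-2)²Var(Y_2) + (1)²Var(Y_3)
= (1)²·0.36 + (-2)²·0.36 + (1)²·0.36 = 2.16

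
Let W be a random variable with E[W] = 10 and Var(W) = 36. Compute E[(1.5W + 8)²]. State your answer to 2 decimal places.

E[1.5W + 8] = 1.5·10 + 8 = 23
Var(1.5W + 8) = (1.5)²·36 = 81
E[(1.5W + 8)²] = Var((1.5W + 8)) + (E[(1.5W + 8)])² = 81 + (23)² = 610

610.00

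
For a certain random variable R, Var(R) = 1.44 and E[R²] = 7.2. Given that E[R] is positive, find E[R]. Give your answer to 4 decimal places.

2.4000

(E[R])² = E[R²] − Var(R) = 7.2 − 1.44 = 5.76
E[R] = √5.76 = 2.4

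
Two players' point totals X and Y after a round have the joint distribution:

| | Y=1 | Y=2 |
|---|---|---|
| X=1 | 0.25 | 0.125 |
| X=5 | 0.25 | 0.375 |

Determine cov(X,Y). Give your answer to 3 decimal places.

0.250

E[X] = 3.5,  E[Y] = 1.5
E[XY] = 5.5
cov(X,Y) = E[XY] − E[X]E[Y] = 5.5 − (3.5)(1.5) = 0.25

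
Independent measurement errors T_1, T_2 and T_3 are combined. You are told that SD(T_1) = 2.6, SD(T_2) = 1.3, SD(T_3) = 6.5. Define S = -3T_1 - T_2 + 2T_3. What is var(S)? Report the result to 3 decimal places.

var(T_1) = 6.76, var(T_2) = 1.69, var(T_3) = 42.25
By independence, var(S) = (-3)²var(T_1) + (-1)²var(T_2) + (2)²var(T_3)
= (-3)²·6.76 + (-1)²·1.69 + (2)²·42.25 = 231.53

231.530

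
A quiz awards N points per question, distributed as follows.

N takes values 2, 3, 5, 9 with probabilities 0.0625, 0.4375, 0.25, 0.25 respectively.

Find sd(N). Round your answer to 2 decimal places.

E[N] = (2)(0.0625) + (3)(0.4375) + (5)(0.25) + (9)(0.25) = 4.9375
E[N²] = (2)²(0.0625) + (3)²(0.4375) + (5)²(0.25) + (9)²(0.25) = 30.6875
V(N) = E[N²] − (E[N])² = 30.6875 − (4.9375)² = 6.30859375
sd(N) = √6.30859375 ≈ 2.51

2.51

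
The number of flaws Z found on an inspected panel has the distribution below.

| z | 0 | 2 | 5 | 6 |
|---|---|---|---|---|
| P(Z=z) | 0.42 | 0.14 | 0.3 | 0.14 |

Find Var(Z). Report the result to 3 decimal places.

6.236

E[Z] = (0)(0.42) + (2)(0.14) + (5)(0.3) + (6)(0.14) = 2.62
E[Z²] = (0)²(0.42) + (2)²(0.14) + (5)²(0.3) + (6)²(0.14) = 13.1
Var(Z) = E[Z²] − (E[Z])² = 13.1 − (2.62)² = 6.2356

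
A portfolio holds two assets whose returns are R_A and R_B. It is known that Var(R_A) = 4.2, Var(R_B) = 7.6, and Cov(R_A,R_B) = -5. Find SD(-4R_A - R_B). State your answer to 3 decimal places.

5.899

Var(-4R_A - R_B) = (-4)²·Var(R_A) + (-1)²·Var(R_B) + 2·(-4)·(-1)·Cov(R_A,R_B)
= 16·4.2 + 1·7.6 + 8·-5 = 34.8
SD(-4R_A - R_B) = √34.8 ≈ 5.899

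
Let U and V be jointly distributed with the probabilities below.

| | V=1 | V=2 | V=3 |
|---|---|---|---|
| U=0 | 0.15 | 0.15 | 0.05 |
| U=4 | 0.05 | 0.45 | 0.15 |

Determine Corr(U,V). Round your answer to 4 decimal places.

E[U] = 2.6,  E[V] = 2
E[UV] = 5.6
cov(U,V) = E[UV] − E[U]E[V] = 5.6 − (2.6)(2) = 0.4
var(U) = 3.64,  var(V) = 0.4
ρ = 0.4 / √(3.64·0.4) ≈ 0.3315

0.3315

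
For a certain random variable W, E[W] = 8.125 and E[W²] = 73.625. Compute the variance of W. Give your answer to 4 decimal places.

7.6094

V(W) = 73.625 − (8.125)² = 7.609375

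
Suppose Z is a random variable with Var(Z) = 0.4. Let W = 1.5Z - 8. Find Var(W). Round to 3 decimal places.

Var(1.5Z - 8) = (1.5)²·Var(Z) = 2.25·0.4 = 0.9

0.900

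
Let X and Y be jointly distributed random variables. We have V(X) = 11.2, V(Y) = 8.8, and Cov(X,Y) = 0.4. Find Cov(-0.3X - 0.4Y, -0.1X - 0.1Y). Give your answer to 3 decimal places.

0.716

Cov(-0.3X - 0.4Y, -0.1X - 0.1Y) = (-0.3)(-0.1)V(X) + (-0.4)(-0.1)V(Y) + [(-0.3)(-0.1) + (-0.4)(-0.1)]Cov(X,Y)
= 0.03·11.2 + 0.04·8.8 + 0.07·0.4 = 0.716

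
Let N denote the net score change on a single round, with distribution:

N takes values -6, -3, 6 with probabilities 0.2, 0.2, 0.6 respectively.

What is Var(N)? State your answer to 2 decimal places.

E[N] = (-6)(0.2) + (-3)(0.2) + (6)(0.6) = 1.8
E[N²] = (-6)²(0.2) + (-3)²(0.2) + (6)²(0.6) = 30.6
Var(N) = E[N²] − (E[N])² = 30.6 − (1.8)² = 27.36

27.36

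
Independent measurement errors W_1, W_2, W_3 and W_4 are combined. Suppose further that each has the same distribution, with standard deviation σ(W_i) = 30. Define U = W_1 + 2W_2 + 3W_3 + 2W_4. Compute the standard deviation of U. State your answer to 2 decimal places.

127.28

V(W_i) = (30)² = 900
By independence, V(U) = (1)²V(W_1) + (2)²V(W_2) + (3)²V(W_3) + (2)²V(W_4)
= (1)²·900 + (2)²·900 + (3)²·900 + (2)²·900 = 16200
σ(U) = √16200 ≈ 127.28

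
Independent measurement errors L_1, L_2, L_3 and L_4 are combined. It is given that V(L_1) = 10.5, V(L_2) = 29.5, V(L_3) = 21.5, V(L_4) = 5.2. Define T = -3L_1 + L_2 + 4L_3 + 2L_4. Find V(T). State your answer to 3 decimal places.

By independence, V(T) = (-3)²V(L_1) + (1)²V(L_2) + (4)²V(L_3) + (2)²V(L_4)
= (-3)²·10.5 + (1)²·29.5 + (4)²·21.5 + (2)²·5.2 = 488.8

488.800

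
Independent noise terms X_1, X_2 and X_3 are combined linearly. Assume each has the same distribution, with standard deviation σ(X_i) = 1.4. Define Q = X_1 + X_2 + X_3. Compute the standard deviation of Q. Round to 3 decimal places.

2.425

var(X_i) = (1.4)² = 1.96
By independence, var(Q) = (1)²var(X_1) + (1)²var(X_2) + (1)²var(X_3)
= (1)²·1.96 + (1)²·1.96 + (1)²·1.96 = 5.88
σ(Q) = √5.88 ≈ 2.425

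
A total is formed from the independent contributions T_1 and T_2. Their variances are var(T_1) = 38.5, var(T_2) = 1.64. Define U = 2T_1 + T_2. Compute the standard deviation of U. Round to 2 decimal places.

12.48

By independence, var(U) = (2)²var(T_1) + (1)²var(T_2)
= (2)²·38.5 + (1)²·1.64 = 155.64
σ(U) = √155.64 ≈ 12.48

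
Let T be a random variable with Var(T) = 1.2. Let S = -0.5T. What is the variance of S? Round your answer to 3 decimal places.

Var(-0.5T) = (-0.5)²·Var(T) = 0.25·1.2 = 0.3

0.300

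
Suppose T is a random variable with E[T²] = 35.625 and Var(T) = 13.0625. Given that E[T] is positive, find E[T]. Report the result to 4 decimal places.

4.7500

(E[T])² = E[T²] − Var(T) = 35.625 − 13.0625 = 22.5625
E[T] = √22.5625 = 4.75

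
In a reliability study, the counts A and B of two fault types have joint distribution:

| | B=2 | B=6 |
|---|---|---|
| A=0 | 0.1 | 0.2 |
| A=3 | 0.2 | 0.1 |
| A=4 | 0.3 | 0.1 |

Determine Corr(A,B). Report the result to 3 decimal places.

-0.363

E[A] = 2.5,  E[B] = 3.6
E[AB] = 7.8
cov(A,B) = E[AB] − E[A]E[B] = 7.8 − (2.5)(3.6) = -1.2
Var(A) = 2.85,  Var(B) = 3.84
ρ = -1.2 / √(2.85·3.84) ≈ -0.363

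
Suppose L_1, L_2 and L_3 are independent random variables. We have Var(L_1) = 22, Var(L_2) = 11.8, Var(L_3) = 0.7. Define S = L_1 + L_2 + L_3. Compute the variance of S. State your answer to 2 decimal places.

By independence, Var(S) = (1)²Var(L_1) + (1)²Var(L_2) + (1)²Var(L_3)
= (1)²·22 + (1)²·11.8 + (1)²·0.7 = 34.5

34.50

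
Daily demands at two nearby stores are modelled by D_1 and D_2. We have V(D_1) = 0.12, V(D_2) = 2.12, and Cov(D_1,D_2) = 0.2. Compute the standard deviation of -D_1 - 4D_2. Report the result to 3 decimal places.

5.970

V(-D_1 - 4D_2) = (-1)²·V(D_1) + (-4)²·V(D_2) + 2·(-1)·(-4)·Cov(D_1,D_2)
= 1·0.12 + 16·2.12 + 8·0.2 = 35.64
σ(-D_1 - 4D_2) = √35.64 ≈ 5.970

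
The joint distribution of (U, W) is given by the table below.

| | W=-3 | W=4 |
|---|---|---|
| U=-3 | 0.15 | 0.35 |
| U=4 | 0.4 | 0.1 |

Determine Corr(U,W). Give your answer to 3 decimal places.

E[U] = 0.5,  E[W] = 0.15
E[UW] = -6.05
Cov(U,W) = E[UW] − E[U]E[W] = -6.05 − (0.5)(0.15) = -6.125
Var(U) = 12.25,  Var(W) = 12.1275
ρ = -6.125 / √(12.25·12.1275) ≈ -0.503

-0.503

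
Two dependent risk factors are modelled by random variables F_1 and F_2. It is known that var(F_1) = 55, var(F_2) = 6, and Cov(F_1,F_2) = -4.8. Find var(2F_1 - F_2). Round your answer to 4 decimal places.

var(2F_1 - F_2) = (2)²·var(F_1) + (-1)²·var(F_2) + 2·(2)·(-1)·Cov(F_1,F_2)
= 4·55 + 1·6 + -4·-4.8 = 245.2

245.2000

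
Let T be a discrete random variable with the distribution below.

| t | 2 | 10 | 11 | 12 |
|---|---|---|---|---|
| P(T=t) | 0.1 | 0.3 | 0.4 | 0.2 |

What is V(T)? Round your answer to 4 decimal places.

E[T] = (2)(0.1) + (10)(0.3) + (11)(0.4) + (12)(0.2) = 10
E[T²] = (2)²(0.1) + (10)²(0.3) + (11)²(0.4) + (12)²(0.2) = 107.6
V(T) = E[T²] − (E[T])² = 107.6 − (10)² = 7.6

7.6000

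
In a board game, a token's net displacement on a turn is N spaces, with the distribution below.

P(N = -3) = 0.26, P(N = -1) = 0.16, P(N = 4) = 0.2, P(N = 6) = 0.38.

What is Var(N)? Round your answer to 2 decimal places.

14.80

E[N] = (-3)(0.26) + (-1)(0.16) + (4)(0.2) + (6)(0.38) = 2.14
E[N²] = (-3)²(0.26) + (-1)²(0.16) + (4)²(0.2) + (6)²(0.38) = 19.38
Var(N) = E[N²] − (E[N])² = 19.38 − (2.14)² = 14.8004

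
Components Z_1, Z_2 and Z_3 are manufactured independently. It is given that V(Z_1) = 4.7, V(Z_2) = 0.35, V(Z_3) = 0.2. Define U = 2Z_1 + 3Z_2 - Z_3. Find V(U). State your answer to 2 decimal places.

By independence, V(U) = (2)²V(Z_1) + (3)²V(Z_2) + (-1)²V(Z_3)
= (2)²·4.7 + (3)²·0.35 + (-1)²·0.2 = 22.15

22.15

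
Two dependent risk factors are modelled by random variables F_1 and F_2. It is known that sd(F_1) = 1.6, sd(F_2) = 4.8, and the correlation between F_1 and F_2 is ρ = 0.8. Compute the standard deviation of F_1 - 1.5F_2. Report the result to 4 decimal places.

var(F_1) = (1.6)² = 2.56;  var(F_2) = (4.8)² = 23.04
Cov(F_1,F_2) = ρ·sd(F_1)·sd(F_2) = 0.8·1.6·4.8 = 6.144
var(F_1 - 1.5F_2) = (1)²·var(F_1) + (-1.5)²·var(F_2) + 2·(1)·(-1.5)·Cov(F_1,F_2)
= 1·2.56 + 2.25·23.04 + -3·6.144 = 35.968
sd(F_1 - 1.5F_2) = √35.968 ≈ 5.9973

5.9973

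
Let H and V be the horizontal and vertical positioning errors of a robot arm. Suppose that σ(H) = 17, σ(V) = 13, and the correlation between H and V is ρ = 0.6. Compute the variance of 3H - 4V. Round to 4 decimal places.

2122.6000

var(H) = (17)² = 289;  var(V) = (13)² = 169
cov(H,V) = ρ·σ(H)·σ(V) = 0.6·17·13 = 132.6
var(3H - 4V) = (3)²·var(H) + (-4)²·var(V) + 2·(3)·(-4)·cov(H,V)
= 9·289 + 16·169 + -24·132.6 = 2122.6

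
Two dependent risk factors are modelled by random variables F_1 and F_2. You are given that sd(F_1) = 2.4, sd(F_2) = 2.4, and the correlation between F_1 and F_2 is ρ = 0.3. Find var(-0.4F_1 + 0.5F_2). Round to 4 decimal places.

var(F_1) = (2.4)² = 5.76;  var(F_2) = (2.4)² = 5.76
Cov(F_1,F_2) = ρ·sd(F_1)·sd(F_2) = 0.3·2.4·2.4 = 1.728
var(-0.4F_1 + 0.5F_2) = (-0.4)²·var(F_1) + (0.5)²·var(F_2) + 2·(-0.4)·(0.5)·Cov(F_1,F_2)
= 0.16·5.76 + 0.25·5.76 + -0.4·1.728 = 1.6704

1.6704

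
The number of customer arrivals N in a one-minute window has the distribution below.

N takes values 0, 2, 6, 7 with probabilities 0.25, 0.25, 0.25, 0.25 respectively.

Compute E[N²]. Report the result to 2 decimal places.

22.25

E[N²] = (0)²(0.25) + (2)²(0.25) + (6)²(0.25) + (7)²(0.25) = 22.25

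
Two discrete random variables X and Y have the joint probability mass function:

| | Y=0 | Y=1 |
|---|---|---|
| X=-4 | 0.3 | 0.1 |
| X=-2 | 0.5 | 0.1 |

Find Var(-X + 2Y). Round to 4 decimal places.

1.7600

E[X] = -2.8,  E[Y] = 0.2,  E[XY] = -0.6
Var(X) = 8.8 − (-2.8)² = 0.96;  Var(Y) = 0.2 − (0.2)² = 0.16
Cov(X,Y) = -0.6 − (-2.8)(0.2) = -0.04
Var(-X + 2Y) = (-1)²·0.96 + (2)²·0.16 + 2·(-1)·(2)·-0.04 = 1.76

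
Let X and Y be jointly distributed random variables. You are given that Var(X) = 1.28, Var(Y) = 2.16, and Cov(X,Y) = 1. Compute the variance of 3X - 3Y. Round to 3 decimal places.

Var(3X - 3Y) = (3)²·Var(X) + (-3)²·Var(Y) + 2·(3)·(-3)·Cov(X,Y)
= 9·1.28 + 9·2.16 + -18·1 = 12.96

12.960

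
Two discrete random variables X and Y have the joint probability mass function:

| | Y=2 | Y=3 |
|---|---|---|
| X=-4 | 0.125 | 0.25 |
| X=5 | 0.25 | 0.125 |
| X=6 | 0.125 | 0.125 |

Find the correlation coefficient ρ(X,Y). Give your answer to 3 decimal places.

-0.246

E[X] = 1.875,  E[Y] = 2.5
E[XY] = 4.125
cov(X,Y) = E[XY] − E[X]E[Y] = 4.125 − (1.875)(2.5) = -0.5625
V(X) = 20.859375,  V(Y) = 0.25
ρ = -0.5625 / √(20.859375·0.25) ≈ -0.246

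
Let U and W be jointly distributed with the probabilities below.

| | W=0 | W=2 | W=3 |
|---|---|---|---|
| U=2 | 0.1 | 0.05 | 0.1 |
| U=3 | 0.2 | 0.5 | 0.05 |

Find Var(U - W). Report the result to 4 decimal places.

1.3600

E[U] = 2.75,  E[W] = 1.55,  E[UW] = 4.25
Var(U) = 7.75 − (2.75)² = 0.1875;  Var(W) = 3.55 − (1.55)² = 1.1475
Cov(U,W) = 4.25 − (2.75)(1.55) = -0.0125
Var(U - W) = (1)²·0.1875 + (-1)²·1.1475 + 2·(1)·(-1)·-0.0125 = 1.36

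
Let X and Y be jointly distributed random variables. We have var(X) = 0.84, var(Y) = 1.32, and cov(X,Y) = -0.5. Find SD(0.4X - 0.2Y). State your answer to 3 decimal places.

var(0.4X - 0.2Y) = (0.4)²·var(X) + (-0.2)²·var(Y) + 2·(0.4)·(-0.2)·cov(X,Y)
= 0.16·0.84 + 0.04·1.32 + -0.16·-0.5 = 0.2672
SD(0.4X - 0.2Y) = √0.2672 ≈ 0.517

0.517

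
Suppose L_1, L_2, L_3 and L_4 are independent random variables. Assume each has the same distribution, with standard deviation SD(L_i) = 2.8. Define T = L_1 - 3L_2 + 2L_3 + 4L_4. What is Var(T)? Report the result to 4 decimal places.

Var(L_i) = (2.8)² = 7.84
By independence, Var(T) = (1)²Var(L_1) + (-3)²Var(L_2) + (2)²Var(L_3) + (4)²Var(L_4)
= (1)²·7.84 + (-3)²·7.84 + (2)²·7.84 + (4)²·7.84 = 235.2

235.2000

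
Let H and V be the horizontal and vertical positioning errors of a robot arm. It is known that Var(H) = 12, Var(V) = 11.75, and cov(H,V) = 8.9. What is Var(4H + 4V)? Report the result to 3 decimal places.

664.800

Var(4H + 4V) = (4)²·Var(H) + (4)²·Var(V) + 2·(4)·(4)·cov(H,V)
= 16·12 + 16·11.75 + 32·8.9 = 664.8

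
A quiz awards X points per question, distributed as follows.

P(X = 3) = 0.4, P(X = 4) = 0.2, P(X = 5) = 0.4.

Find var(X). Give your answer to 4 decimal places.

E[X] = (3)(0.4) + (4)(0.2) + (5)(0.4) = 4
E[X²] = (3)²(0.4) + (4)²(0.2) + (5)²(0.4) = 16.8
var(X) = E[X²] − (E[X])² = 16.8 − (4)² = 0.8

0.8000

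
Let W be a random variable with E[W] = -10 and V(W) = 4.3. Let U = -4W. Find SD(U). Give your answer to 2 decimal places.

V(-4W) = (-4)²·4.3 = 68.8
SD(U) = √68.8 ≈ 8.29

8.29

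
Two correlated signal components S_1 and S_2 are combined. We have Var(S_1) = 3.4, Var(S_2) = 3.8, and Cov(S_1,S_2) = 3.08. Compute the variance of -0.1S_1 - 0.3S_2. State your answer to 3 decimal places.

0.561

Var(-0.1S_1 - 0.3S_2) = (-0.1)²·Var(S_1) + (-0.3)²·Var(S_2) + 2·(-0.1)·(-0.3)·Cov(S_1,S_2)
= 0.01·3.4 + 0.09·3.8 + 0.06·3.08 = 0.5608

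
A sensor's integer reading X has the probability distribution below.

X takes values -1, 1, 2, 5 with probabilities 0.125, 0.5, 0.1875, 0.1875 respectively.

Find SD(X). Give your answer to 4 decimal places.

1.7930

E[X] = (-1)(0.125) + (1)(0.5) + (2)(0.1875) + (5)(0.1875) = 1.6875
E[X²] = (-1)²(0.125) + (1)²(0.5) + (2)²(0.1875) + (5)²(0.1875) = 6.0625
V(X) = E[X²] − (E[X])² = 6.0625 − (1.6875)² = 3.21484375
SD(X) = √3.21484375 ≈ 1.7930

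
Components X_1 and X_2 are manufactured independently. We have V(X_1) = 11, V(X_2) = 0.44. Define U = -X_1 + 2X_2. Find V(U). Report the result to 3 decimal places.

By independence, V(U) = (-1)²V(X_1) + (2)²V(X_2)
= (-1)²·11 + (2)²·0.44 = 12.76

12.760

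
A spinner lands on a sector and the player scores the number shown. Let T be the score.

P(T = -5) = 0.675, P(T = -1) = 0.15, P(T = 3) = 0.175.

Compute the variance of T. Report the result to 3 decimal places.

E[T] = (-5)(0.675) + (-1)(0.15) + (3)(0.175) = -3
E[T²] = (-5)²(0.675) + (-1)²(0.15) + (3)²(0.175) = 18.6
var(T) = E[T²] − (E[T])² = 18.6 − (-3)² = 9.6

9.600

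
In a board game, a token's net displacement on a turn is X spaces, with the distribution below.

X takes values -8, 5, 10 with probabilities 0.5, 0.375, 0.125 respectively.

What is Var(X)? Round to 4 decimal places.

E[X] = (-8)(0.5) + (5)(0.375) + (10)(0.125) = -0.875
E[X²] = (-8)²(0.5) + (5)²(0.375) + (10)²(0.125) = 53.875
Var(X) = E[X²] − (E[X])² = 53.875 − (-0.875)² = 53.109375

53.1094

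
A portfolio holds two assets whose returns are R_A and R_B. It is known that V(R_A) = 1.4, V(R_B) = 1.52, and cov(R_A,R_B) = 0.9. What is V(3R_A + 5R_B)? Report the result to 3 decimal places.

V(3R_A + 5R_B) = (3)²·V(R_A) + (5)²·V(R_B) + 2·(3)·(5)·cov(R_A,R_B)
= 9·1.4 + 25·1.52 + 30·0.9 = 77.6

77.600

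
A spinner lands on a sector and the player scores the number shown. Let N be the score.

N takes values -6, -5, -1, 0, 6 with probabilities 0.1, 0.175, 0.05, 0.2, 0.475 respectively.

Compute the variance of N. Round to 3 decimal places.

E[N] = (-6)(0.1) + (-5)(0.175) + (-1)(0.05) + (0)(0.2) + (6)(0.475) = 1.325
E[N²] = (-6)²(0.1) + (-5)²(0.175) + (-1)²(0.05) + (0)²(0.2) + (6)²(0.475) = 25.125
V(N) = E[N²] − (E[N])² = 25.125 − (1.325)² = 23.369375

23.369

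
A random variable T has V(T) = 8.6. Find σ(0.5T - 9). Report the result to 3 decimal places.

1.466

V(0.5T - 9) = (0.5)²·8.6 = 2.15
σ(0.5T - 9) = √2.15 ≈ 1.466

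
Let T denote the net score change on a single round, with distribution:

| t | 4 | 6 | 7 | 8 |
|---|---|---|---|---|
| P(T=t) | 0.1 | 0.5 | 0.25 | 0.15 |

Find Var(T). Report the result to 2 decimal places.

E[T] = (4)(0.1) + (6)(0.5) + (7)(0.25) + (8)(0.15) = 6.35
E[T²] = (4)²(0.1) + (6)²(0.5) + (7)²(0.25) + (8)²(0.15) = 41.45
Var(T) = E[T²] − (E[T])² = 41.45 − (6.35)² = 1.1275

1.13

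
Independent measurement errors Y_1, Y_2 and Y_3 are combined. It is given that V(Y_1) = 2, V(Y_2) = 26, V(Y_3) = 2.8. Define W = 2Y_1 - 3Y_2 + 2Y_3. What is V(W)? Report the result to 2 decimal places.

By independence, V(W) = (2)²V(Y_1) + (-3)²V(Y_2) + (2)²V(Y_3)
= (2)²·2 + (-3)²·26 + (2)²·2.8 = 253.2

253.20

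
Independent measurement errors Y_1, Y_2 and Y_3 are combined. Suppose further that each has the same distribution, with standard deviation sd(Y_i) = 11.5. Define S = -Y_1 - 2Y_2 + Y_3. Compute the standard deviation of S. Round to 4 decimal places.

28.1691

var(Y_i) = (11.5)² = 132.25
By independence, var(S) = (-1)²var(Y_1) + (-2)²var(Y_2) + (1)²var(Y_3)
= (-1)²·132.25 + (-2)²·132.25 + (1)²·132.25 = 793.5
sd(S) = √793.5 ≈ 28.1691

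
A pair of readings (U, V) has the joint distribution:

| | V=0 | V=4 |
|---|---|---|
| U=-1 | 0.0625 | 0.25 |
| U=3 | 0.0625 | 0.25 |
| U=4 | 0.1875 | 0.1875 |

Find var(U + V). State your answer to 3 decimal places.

6.359

E[U] = 2.125,  E[V] = 2.75,  E[UV] = 5
var(U) = 9.125 − (2.125)² = 4.609375;  var(V) = 11 − (2.75)² = 3.4375
Cov(U,V) = 5 − (2.125)(2.75) = -0.84375
var(U + V) = (1)²·4.609375 + (1)²·3.4375 + 2·(1)·(1)·-0.84375 = 6.359375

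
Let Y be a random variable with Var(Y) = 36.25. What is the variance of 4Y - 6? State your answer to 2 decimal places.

580.00

Var(4Y - 6) = (4)²·Var(Y) = 16·36.25 = 580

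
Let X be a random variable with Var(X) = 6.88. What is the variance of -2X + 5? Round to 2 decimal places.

Var(-2X + 5) = (-2)²·Var(X) = 4·6.88 = 27.52

27.52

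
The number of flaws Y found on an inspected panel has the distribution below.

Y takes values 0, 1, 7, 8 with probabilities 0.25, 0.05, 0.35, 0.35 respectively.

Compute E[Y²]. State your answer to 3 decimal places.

E[Y²] = (0)²(0.25) + (1)²(0.05) + (7)²(0.35) + (8)²(0.35) = 39.6

39.600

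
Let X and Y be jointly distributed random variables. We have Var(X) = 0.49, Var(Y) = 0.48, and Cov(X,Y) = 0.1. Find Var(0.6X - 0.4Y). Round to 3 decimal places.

0.205

Var(0.6X - 0.4Y) = (0.6)²·Var(X) + (-0.4)²·Var(Y) + 2·(0.6)·(-0.4)·Cov(X,Y)
= 0.36·0.49 + 0.16·0.48 + -0.48·0.1 = 0.2052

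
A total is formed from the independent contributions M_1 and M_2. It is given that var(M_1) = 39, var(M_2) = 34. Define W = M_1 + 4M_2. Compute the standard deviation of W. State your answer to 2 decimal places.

24.15

By independence, var(W) = (1)²var(M_1) + (4)²var(M_2)
= (1)²·39 + (4)²·34 = 583
sd(W) = √583 ≈ 24.15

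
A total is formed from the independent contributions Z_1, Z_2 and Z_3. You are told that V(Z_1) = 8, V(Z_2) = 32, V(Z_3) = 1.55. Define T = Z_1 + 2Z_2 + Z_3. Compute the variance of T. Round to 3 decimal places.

137.550

By independence, V(T) = (1)²V(Z_1) + (2)²V(Z_2) + (1)²V(Z_3)
= (1)²·8 + (2)²·32 + (1)²·1.55 = 137.55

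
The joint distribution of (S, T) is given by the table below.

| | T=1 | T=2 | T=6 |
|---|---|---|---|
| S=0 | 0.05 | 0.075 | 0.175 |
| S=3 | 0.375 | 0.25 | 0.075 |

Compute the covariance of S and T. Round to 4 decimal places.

-1.4325

E[S] = 2.1,  E[T] = 2.575
E[ST] = 3.975
cov(S,T) = E[ST] − E[S]E[T] = 3.975 − (2.1)(2.575) = -1.4325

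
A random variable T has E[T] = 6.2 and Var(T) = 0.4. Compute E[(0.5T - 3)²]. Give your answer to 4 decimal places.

0.1100

E[0.5T - 3] = 0.5·6.2 − 3 = 0.1
Var(0.5T - 3) = (0.5)²·0.4 = 0.1
E[(0.5T - 3)²] = Var((0.5T - 3)) + (E[(0.5T - 3)])² = 0.1 + (0.1)² = 0.11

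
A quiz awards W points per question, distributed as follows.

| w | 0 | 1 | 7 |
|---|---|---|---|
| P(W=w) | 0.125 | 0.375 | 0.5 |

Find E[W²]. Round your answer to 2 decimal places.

E[W²] = (0)²(0.125) + (1)²(0.375) + (7)²(0.5) = 24.875

24.88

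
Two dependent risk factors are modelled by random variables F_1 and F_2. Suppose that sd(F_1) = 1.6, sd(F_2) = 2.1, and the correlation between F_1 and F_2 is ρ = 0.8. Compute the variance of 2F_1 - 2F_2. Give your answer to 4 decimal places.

6.3760

Var(F_1) = (1.6)² = 2.56;  Var(F_2) = (2.1)² = 4.41
Cov(F_1,F_2) = ρ·sd(F_1)·sd(F_2) = 0.8·1.6·2.1 = 2.688
Var(2F_1 - 2F_2) = (2)²·Var(F_1) + (-2)²·Var(F_2) + 2·(2)·(-2)·Cov(F_1,F_2)
= 4·2.56 + 4·4.41 + -8·2.688 = 6.376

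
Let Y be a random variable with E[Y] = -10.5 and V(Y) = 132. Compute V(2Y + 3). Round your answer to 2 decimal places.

528.00

V(2Y + 3) = (2)²·V(Y) = 4·132 = 528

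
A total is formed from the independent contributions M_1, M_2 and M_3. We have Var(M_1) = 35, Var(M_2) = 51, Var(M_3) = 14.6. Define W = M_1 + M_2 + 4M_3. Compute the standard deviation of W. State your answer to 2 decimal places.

17.88

By independence, Var(W) = (1)²Var(M_1) + (1)²Var(M_2) + (4)²Var(M_3)
= (1)²·35 + (1)²·51 + (4)²·14.6 = 319.6
SD(W) = √319.6 ≈ 17.88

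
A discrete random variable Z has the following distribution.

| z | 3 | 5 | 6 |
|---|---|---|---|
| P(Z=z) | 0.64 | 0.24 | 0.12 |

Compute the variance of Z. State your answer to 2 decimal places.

E[Z] = (3)(0.64) + (5)(0.24) + (6)(0.12) = 3.84
E[Z²] = (3)²(0.64) + (5)²(0.24) + (6)²(0.12) = 16.08
Var(Z) = E[Z²] − (E[Z])² = 16.08 − (3.84)² = 1.3344

1.33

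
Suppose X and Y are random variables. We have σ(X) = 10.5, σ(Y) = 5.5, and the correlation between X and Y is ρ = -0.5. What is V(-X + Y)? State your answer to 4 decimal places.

V(X) = (10.5)² = 110.25;  V(Y) = (5.5)² = 30.25
Cov(X,Y) = ρ·σ(X)·σ(Y) = -0.5·10.5·5.5 = -28.875
V(-X + Y) = (-1)²·V(X) + (1)²·V(Y) + 2·(-1)·(1)·Cov(X,Y)
= 1·110.25 + 1·30.25 + -2·-28.875 = 198.25

198.2500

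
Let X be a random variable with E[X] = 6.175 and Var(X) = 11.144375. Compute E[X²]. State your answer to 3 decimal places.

E[X²] = Var(X) + (E[X])² = 11.144375 + (6.175)² = 49.275

49.275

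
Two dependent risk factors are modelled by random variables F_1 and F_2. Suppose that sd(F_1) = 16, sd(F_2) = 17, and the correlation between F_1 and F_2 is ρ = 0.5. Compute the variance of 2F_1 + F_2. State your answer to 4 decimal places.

Var(F_1) = (16)² = 256;  Var(F_2) = (17)² = 289
Cov(F_1,F_2) = ρ·sd(F_1)·sd(F_2) = 0.5·16·17 = 136
Var(2F_1 + F_2) = (2)²·Var(F_1) + (1)²·Var(F_2) + 2·(2)·(1)·Cov(F_1,F_2)
= 4·256 + 1·289 + 4·136 = 1857

1857.0000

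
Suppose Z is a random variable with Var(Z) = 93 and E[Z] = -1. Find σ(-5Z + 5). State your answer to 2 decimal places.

Var(-5Z + 5) = (-5)²·93 = 2325
σ(-5Z + 5) = √2325 ≈ 48.22

48.22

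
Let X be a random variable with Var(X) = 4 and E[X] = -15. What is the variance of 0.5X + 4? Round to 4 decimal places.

Var(0.5X + 4) = (0.5)²·Var(X) = 0.25·4 = 1

1.0000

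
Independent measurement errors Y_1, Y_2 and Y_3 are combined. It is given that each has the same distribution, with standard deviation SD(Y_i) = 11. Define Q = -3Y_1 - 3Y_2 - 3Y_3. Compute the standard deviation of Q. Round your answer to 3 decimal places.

Var(Y_i) = (11)² = 121
By independence, Var(Q) = (-3)²Var(Y_1) + (-3)²Var(Y_2) + (-3)²Var(Y_3)
= (-3)²·121 + (-3)²·121 + (-3)²·121 = 3267
SD(Q) = √3267 ≈ 57.158

57.158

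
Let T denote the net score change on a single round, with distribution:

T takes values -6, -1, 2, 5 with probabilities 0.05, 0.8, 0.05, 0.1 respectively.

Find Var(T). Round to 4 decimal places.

5.0500

E[T] = (-6)(0.05) + (-1)(0.8) + (2)(0.05) + (5)(0.1) = -0.5
E[T²] = (-6)²(0.05) + (-1)²(0.8) + (2)²(0.05) + (5)²(0.1) = 5.3
Var(T) = E[T²] − (E[T])² = 5.3 − (-0.5)² = 5.05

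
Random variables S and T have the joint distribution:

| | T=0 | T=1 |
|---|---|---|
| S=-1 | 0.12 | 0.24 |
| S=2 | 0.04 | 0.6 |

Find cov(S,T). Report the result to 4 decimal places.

0.1872

E[S] = 0.92,  E[T] = 0.84
E[ST] = 0.96
cov(S,T) = E[ST] − E[S]E[T] = 0.96 − (0.92)(0.84) = 0.1872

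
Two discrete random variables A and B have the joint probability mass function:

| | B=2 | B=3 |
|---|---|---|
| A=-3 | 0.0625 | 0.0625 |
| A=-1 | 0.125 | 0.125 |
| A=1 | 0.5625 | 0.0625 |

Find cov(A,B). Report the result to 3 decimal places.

E[A] = 0,  E[B] = 2.25
E[AB] = -0.25
cov(A,B) = E[AB] − E[A]E[B] = -0.25 − (0)(2.25) = -0.25

-0.250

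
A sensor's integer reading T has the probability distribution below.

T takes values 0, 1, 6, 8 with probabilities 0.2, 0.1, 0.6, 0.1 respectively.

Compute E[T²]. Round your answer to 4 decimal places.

28.1000

E[T²] = (0)²(0.2) + (1)²(0.1) + (6)²(0.6) + (8)²(0.1) = 28.1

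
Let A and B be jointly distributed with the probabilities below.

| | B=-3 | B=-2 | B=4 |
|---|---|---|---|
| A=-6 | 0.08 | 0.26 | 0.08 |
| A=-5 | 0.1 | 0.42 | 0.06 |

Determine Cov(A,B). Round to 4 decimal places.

E[A] = -5.42,  E[B] = -1.34
E[AB] = 7.14
Cov(A,B) = E[AB] − E[A]E[B] = 7.14 − (-5.42)(-1.34) = -0.1228

-0.1228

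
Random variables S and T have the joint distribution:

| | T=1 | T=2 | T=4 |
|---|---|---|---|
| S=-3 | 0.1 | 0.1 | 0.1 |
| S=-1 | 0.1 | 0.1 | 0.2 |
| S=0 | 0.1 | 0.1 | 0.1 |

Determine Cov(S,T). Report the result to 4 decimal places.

0.0500

E[S] = -1.3,  E[T] = 2.5
E[ST] = -3.2
Cov(S,T) = E[ST] − E[S]E[T] = -3.2 − (-1.3)(2.5) = 0.05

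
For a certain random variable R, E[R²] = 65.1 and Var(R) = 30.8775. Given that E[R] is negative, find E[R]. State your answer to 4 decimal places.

-5.8500

(E[R])² = E[R²] − Var(R) = 65.1 − 30.8775 = 34.2225
E[R] = −√34.2225 = -5.85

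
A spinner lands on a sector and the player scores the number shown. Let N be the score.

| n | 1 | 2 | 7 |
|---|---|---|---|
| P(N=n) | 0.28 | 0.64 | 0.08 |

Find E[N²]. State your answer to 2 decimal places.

E[N²] = (1)²(0.28) + (2)²(0.64) + (7)²(0.08) = 6.76

6.76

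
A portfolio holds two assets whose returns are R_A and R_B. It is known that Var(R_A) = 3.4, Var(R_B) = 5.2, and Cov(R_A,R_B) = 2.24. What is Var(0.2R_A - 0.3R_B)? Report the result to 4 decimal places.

Var(0.2R_A - 0.3R_B) = (0.2)²·Var(R_A) + (-0.3)²·Var(R_B) + 2·(0.2)·(-0.3)·Cov(R_A,R_B)
= 0.04·3.4 + 0.09·5.2 + -0.12·2.24 = 0.3352

0.3352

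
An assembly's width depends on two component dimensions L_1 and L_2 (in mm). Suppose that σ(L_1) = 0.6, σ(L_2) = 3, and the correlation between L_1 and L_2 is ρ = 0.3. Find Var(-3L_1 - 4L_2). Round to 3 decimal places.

160.200

Var(L_1) = (0.6)² = 0.36;  Var(L_2) = (3)² = 9
cov(L_1,L_2) = ρ·σ(L_1)·σ(L_2) = 0.3·0.6·3 = 0.54
Var(-3L_1 - 4L_2) = (-3)²·Var(L_1) + (-4)²·Var(L_2) + 2·(-3)·(-4)·cov(L_1,L_2)
= 9·0.36 + 16·9 + 24·0.54 = 160.2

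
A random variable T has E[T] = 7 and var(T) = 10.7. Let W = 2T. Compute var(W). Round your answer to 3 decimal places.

var(2T) = (2)²·var(T) = 4·10.7 = 42.8

42.800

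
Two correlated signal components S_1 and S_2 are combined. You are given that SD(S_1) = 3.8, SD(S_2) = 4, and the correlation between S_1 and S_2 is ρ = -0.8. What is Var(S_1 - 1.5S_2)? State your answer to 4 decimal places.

86.9200

Var(S_1) = (3.8)² = 14.44;  Var(S_2) = (4)² = 16
Cov(S_1,S_2) = ρ·SD(S_1)·SD(S_2) = -0.8·3.8·4 = -12.16
Var(S_1 - 1.5S_2) = (1)²·Var(S_1) + (-1.5)²·Var(S_2) + 2·(1)·(-1.5)·Cov(S_1,S_2)
= 1·14.44 + 2.25·16 + -3·-12.16 = 86.92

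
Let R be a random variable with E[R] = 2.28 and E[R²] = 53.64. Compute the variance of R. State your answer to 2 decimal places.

Var(R) = 53.64 − (2.28)² = 48.4416

48.44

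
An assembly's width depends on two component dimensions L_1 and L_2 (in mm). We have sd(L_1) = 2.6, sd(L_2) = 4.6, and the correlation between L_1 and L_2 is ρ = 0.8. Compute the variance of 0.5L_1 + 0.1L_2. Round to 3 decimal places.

Var(L_1) = (2.6)² = 6.76;  Var(L_2) = (4.6)² = 21.16
Cov(L_1,L_2) = ρ·sd(L_1)·sd(L_2) = 0.8·2.6·4.6 = 9.568
Var(0.5L_1 + 0.1L_2) = (0.5)²·Var(L_1) + (0.1)²·Var(L_2) + 2·(0.5)·(0.1)·Cov(L_1,L_2)
= 0.25·6.76 + 0.01·21.16 + 0.1·9.568 = 2.8584

2.858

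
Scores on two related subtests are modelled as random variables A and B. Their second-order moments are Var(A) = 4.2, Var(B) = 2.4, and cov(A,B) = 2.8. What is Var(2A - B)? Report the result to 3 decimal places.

Var(2A - B) = (2)²·Var(A) + (-1)²·Var(B) + 2·(2)·(-1)·cov(A,B)
= 4·4.2 + 1·2.4 + -4·2.8 = 8

8.000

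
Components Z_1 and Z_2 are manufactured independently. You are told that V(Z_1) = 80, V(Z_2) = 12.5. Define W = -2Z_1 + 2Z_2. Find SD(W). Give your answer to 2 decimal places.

19.24

By independence, V(W) = (-2)²V(Z_1) + (2)²V(Z_2)
= (-2)²·80 + (2)²·12.5 = 370
SD(W) = √370 ≈ 19.24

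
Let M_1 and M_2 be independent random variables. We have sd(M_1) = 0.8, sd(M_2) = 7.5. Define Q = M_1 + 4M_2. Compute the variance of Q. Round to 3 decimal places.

900.640

V(M_1) = 0.64, V(M_2) = 56.25
By independence, V(Q) = (1)²V(M_1) + (4)²V(M_2)
= (1)²·0.64 + (4)²·56.25 = 900.64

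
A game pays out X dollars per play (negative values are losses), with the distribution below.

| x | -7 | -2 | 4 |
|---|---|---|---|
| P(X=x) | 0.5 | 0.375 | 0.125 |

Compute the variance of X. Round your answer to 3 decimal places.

13.938

E[X] = (-7)(0.5) + (-2)(0.375) + (4)(0.125) = -3.75
E[X²] = (-7)²(0.5) + (-2)²(0.375) + (4)²(0.125) = 28
Var(X) = E[X²] − (E[X])² = 28 − (-3.75)² = 13.9375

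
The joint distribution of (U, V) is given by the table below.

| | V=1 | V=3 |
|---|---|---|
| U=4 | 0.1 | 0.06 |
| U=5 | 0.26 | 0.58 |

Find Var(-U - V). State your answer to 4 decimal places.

1.2256

E[U] = 4.84,  E[V] = 2.28,  E[UV] = 11.12
Var(U) = 23.56 − (4.84)² = 0.1344;  Var(V) = 6.12 − (2.28)² = 0.9216
Cov(U,V) = 11.12 − (4.84)(2.28) = 0.0848
Var(-U - V) = (-1)²·0.1344 + (-1)²·0.9216 + 2·(-1)·(-1)·0.0848 = 1.2256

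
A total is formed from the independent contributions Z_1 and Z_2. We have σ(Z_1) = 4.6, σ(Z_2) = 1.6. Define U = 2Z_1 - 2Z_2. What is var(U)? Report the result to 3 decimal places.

var(Z_1) = 21.16, var(Z_2) = 2.56
By independence, var(U) = (2)²var(Z_1) + (-2)²var(Z_2)
= (2)²·21.16 + (-2)²·2.56 = 94.88

94.880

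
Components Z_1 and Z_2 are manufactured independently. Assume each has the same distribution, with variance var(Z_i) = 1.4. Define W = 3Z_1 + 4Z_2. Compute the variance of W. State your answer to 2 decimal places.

35.00

By independence, var(W) = (3)²var(Z_1) + (4)²var(Z_2)
= (3)²·1.4 + (4)²·1.4 = 35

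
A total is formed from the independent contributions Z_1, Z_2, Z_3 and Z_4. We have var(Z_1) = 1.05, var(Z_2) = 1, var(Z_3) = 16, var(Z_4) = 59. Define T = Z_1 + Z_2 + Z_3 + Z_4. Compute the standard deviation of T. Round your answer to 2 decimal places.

By independence, var(T) = (1)²var(Z_1) + (1)²var(Z_2) + (1)²var(Z_3) + (1)²var(Z_4)
= (1)²·1.05 + (1)²·1 + (1)²·16 + (1)²·59 = 77.05
SD(T) = √77.05 ≈ 8.78

8.78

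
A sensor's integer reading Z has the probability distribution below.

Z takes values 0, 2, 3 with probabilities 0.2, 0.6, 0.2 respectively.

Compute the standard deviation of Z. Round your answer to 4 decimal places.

0.9798

E[Z] = (0)(0.2) + (2)(0.6) + (3)(0.2) = 1.8
E[Z²] = (0)²(0.2) + (2)²(0.6) + (3)²(0.2) = 4.2
Var(Z) = E[Z²] − (E[Z])² = 4.2 − (1.8)² = 0.96
SD(Z) = √0.96 ≈ 0.9798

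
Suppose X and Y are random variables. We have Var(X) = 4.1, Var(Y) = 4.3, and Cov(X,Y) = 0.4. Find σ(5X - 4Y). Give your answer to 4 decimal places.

12.4619

Var(5X - 4Y) = (5)²·Var(X) + (-4)²·Var(Y) + 2·(5)·(-4)·Cov(X,Y)
= 25·4.1 + 16·4.3 + -40·0.4 = 155.3
σ(5X - 4Y) = √155.3 ≈ 12.4619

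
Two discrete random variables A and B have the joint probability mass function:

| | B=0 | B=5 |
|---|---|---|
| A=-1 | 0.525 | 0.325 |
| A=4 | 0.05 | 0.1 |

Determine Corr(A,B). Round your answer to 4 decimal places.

E[A] = -0.25,  E[B] = 2.125
E[AB] = 0.375
Cov(A,B) = E[AB] − E[A]E[B] = 0.375 − (-0.25)(2.125) = 0.90625
Var(A) = 3.1875,  Var(B) = 6.109375
ρ = 0.90625 / √(3.1875·6.109375) ≈ 0.2054

0.2054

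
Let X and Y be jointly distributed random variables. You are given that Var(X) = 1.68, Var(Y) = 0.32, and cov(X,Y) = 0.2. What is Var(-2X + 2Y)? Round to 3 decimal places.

Var(-2X + 2Y) = (-2)²·Var(X) + (2)²·Var(Y) + 2·(-2)·(2)·cov(X,Y)
= 4·1.68 + 4·0.32 + -8·0.2 = 6.4

6.400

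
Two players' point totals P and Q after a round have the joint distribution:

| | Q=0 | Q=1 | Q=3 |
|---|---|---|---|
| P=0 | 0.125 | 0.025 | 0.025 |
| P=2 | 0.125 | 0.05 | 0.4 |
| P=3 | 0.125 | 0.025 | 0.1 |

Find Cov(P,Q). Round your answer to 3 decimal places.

0.293

E[P] = 1.9,  E[Q] = 1.675
E[PQ] = 3.475
Cov(P,Q) = E[PQ] − E[P]E[Q] = 3.475 − (1.9)(1.675) = 0.2925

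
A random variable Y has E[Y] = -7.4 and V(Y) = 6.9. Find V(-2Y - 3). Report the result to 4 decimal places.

27.6000

V(-2Y - 3) = (-2)²·V(Y) = 4·6.9 = 27.6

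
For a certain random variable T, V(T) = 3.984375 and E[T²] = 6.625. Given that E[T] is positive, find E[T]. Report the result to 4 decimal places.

(E[T])² = E[T²] − V(T) = 6.625 − 3.984375 = 2.640625
E[T] = √2.640625 = 1.625

1.6250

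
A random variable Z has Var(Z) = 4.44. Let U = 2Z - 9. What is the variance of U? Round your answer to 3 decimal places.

Var(2Z - 9) = (2)²·Var(Z) = 4·4.44 = 17.76

17.760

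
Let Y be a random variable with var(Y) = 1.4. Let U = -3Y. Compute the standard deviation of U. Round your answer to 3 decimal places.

3.550

var(-3Y) = (-3)²·1.4 = 12.6
SD(U) = √12.6 ≈ 3.550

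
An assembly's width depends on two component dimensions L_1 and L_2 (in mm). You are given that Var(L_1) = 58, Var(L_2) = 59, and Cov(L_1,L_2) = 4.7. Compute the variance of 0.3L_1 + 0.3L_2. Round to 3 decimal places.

11.376

Var(0.3L_1 + 0.3L_2) = (0.3)²·Var(L_1) + (0.3)²·Var(L_2) + 2·(0.3)·(0.3)·Cov(L_1,L_2)
= 0.09·58 + 0.09·59 + 0.18·4.7 = 11.376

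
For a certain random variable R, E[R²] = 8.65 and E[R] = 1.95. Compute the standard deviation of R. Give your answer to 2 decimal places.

2.20

V(R) = 8.65 − (1.95)² = 4.8475
SD(R) = √4.8475 ≈ 2.20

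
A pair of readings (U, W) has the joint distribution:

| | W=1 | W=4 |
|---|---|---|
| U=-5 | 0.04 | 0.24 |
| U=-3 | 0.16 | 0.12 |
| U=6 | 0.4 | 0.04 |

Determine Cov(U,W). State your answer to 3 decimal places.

E[U] = 0.4,  E[W] = 2.2
E[UW] = -3.56
Cov(U,W) = E[UW] − E[U]E[W] = -3.56 − (0.4)(2.2) = -4.44

-4.440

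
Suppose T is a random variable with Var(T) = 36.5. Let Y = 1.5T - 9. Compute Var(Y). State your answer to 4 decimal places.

Var(1.5T - 9) = (1.5)²·Var(T) = 2.25·36.5 = 82.125

82.1250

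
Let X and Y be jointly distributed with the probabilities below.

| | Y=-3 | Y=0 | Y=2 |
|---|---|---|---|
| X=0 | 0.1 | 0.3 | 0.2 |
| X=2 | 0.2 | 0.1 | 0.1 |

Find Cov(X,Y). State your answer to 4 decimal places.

E[X] = 0.8,  E[Y] = -0.3
E[XY] = -0.8
Cov(X,Y) = E[XY] − E[X]E[Y] = -0.8 − (0.8)(-0.3) = -0.56

-0.5600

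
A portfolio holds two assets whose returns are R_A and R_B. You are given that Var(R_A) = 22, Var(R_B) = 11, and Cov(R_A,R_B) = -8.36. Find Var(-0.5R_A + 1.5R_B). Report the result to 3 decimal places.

Var(-0.5R_A + 1.5R_B) = (-0.5)²·Var(R_A) + (1.5)²·Var(R_B) + 2·(-0.5)·(1.5)·Cov(R_A,R_B)
= 0.25·22 + 2.25·11 + -1.5·-8.36 = 42.79

42.790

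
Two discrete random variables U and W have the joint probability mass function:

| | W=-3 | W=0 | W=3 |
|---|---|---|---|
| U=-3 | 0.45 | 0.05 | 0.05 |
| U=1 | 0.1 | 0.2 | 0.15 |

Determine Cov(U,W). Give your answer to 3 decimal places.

E[U] = -1.2,  E[W] = -1.05
E[UW] = 3.75
Cov(U,W) = E[UW] − E[U]E[W] = 3.75 − (-1.2)(-1.05) = 2.49

2.490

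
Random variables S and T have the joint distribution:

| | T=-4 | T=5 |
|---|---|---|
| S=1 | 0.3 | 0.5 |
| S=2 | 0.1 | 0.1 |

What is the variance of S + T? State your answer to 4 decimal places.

19.2400

E[S] = 1.2,  E[T] = 1.4,  E[ST] = 1.5
Var(S) = 1.6 − (1.2)² = 0.16;  Var(T) = 21.4 − (1.4)² = 19.44
cov(S,T) = 1.5 − (1.2)(1.4) = -0.18
Var(S + T) = (1)²·0.16 + (1)²·19.44 + 2·(1)·(1)·-0.18 = 19.24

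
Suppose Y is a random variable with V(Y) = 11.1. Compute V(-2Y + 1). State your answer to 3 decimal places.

V(-2Y + 1) = (-2)²·V(Y) = 4·11.1 = 44.4

44.400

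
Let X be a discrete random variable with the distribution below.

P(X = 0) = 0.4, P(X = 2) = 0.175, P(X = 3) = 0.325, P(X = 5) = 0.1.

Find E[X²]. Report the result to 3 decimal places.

E[X²] = (0)²(0.4) + (2)²(0.175) + (3)²(0.325) + (5)²(0.1) = 6.125

6.125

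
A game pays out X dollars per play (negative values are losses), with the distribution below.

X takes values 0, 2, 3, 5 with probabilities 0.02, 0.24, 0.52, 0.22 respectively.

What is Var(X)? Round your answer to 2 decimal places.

1.28

E[X] = (0)(0.02) + (2)(0.24) + (3)(0.52) + (5)(0.22) = 3.14
E[X²] = (0)²(0.02) + (2)²(0.24) + (3)²(0.52) + (5)²(0.22) = 11.14
Var(X) = E[X²] − (E[X])² = 11.14 − (3.14)² = 1.2804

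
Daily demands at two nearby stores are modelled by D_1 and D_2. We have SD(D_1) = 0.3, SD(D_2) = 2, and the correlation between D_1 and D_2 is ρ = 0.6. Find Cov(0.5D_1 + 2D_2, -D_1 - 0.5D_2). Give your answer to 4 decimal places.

var(D_1) = (0.3)² = 0.09;  var(D_2) = (2)² = 4
Cov(D_1,D_2) = ρ·SD(D_1)·SD(D_2) = 0.6·0.3·2 = 0.36
Cov(0.5D_1 + 2D_2, -D_1 - 0.5D_2) = (0.5)(-1)var(D_1) + (2)(-0.5)var(D_2) + [(0.5)(-0.5) + (2)(-1)]Cov(D_1,D_2)
= -0.5·0.09 + -1·4 + -2.25·0.36 = -4.855

-4.8550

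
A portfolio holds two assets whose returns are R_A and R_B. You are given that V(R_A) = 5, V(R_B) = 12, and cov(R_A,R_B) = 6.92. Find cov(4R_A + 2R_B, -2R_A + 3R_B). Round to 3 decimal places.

87.360

cov(4R_A + 2R_B, -2R_A + 3R_B) = (4)(-2)V(R_A) + (2)(3)V(R_B) + [(4)(3) + (2)(-2)]cov(R_A,R_B)
= -8·5 + 6·12 + 8·6.92 = 87.36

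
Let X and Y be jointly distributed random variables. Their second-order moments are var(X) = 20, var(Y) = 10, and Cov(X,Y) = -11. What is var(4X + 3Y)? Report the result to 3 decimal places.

146.000

var(4X + 3Y) = (4)²·var(X) + (3)²·var(Y) + 2·(4)·(3)·Cov(X,Y)
= 16·20 + 9·10 + 24·-11 = 146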